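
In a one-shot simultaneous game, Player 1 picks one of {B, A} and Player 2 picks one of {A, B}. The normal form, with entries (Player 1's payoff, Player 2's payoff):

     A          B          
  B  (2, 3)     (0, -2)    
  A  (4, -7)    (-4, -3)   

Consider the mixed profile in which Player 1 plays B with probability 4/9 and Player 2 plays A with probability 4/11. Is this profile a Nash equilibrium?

Given Player 2's mix q = 4/11, Player 1's payoff from B is 8/11 but from A is -12/11. Player 1 strictly prefers B, so Player 1 would not mix.
So the proposed profile is not a Nash equilibrium.

No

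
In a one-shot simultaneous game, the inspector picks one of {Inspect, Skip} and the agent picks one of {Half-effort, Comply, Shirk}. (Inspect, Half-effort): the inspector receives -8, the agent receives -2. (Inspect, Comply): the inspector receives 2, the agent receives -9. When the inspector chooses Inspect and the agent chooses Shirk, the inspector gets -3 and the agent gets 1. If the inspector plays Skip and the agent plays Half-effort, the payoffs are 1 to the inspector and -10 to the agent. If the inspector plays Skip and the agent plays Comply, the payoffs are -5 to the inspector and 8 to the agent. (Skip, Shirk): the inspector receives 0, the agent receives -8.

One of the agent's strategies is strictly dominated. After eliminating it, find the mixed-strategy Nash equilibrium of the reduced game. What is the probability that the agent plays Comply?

q = 3/10

The agent's strategy Half-effort is strictly dominated by Shirk: 1 > -2 and -8 > -10. Eliminate Half-effort.
The inspector's indifference between Inspect and Skip determines the agent's mixing probability q:
  the inspector's payoff from Inspect: q·2 + (1−q)·(-3) = 5q - 3
  the inspector's payoff from Skip: q·(-5) + (1−q)·0 = -5q
  5q - 3 = -5q  ⇒  10q = 3  ⇒  q = 3/10.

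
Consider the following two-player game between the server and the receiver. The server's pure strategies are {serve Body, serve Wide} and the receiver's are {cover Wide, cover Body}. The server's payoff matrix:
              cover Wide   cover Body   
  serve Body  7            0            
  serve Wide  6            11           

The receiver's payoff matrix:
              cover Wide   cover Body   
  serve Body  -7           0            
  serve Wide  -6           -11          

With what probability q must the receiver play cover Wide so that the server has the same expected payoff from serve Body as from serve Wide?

In a mixed equilibrium the server is indifferent between serve Body and serve Wide; this condition fixes q.
  the server's payoff from serve Body: q·7 + (1−q)·0 = 7q
  the server's payoff from serve Wide: q·6 + (1−q)·11 = -5q + 11
  7q = -5q + 11  ⇒  12q = 11  ⇒  q = 11/12.

q = 11/12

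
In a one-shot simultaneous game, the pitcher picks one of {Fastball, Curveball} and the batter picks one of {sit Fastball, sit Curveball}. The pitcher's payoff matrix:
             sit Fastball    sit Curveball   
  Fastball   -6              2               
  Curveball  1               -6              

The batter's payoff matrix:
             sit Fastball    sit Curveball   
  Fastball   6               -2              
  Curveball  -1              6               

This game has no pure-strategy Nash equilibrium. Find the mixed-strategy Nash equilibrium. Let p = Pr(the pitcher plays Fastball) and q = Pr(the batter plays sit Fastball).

The pitcher's mix must leave the batter indifferent between sit Fastball and sit Curveball.
  the batter's expected payoff from sit Fastball: p·6 + (1−p)·(-1) = 7p - 1
  the batter's expected payoff from sit Curveball: p·(-2) + (1−p)·6 = -8p + 6
  7p - 1 = -8p + 6  ⇒  15p = 7  ⇒  p = 7/15.
Set the pitcher's expected payoff from Fastball equal to that from Curveball:
  the pitcher's payoff to Fastball: q·(-6) + (1−q)·2 = -8q + 2
  the pitcher's payoff to Curveball: q·1 + (1−q)·(-6) = 7q - 6
  -8q + 2 = 7q - 6  ⇒  -15q = -8  ⇒  q = 8/15.

p = 7/15, q = 8/15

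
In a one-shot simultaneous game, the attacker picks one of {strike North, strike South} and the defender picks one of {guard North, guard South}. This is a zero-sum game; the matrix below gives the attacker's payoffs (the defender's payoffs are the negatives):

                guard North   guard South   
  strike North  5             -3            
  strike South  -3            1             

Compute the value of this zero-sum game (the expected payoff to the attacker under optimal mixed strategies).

v = -1/3

The defender's mix must leave the attacker indifferent between strike North and strike South.
  the attacker's expected payoff from strike North: q·5 + (1−q)·(-3) = 8q - 3
  the attacker's expected payoff from strike South: q·(-3) + (1−q)·1 = -4q + 1
  8q - 3 = -4q + 1  ⇒  12q = 4  ⇒  q = 1/3.
The value is the attacker's expected payoff against this mix (using strike North): (1/3)·5 + (2/3)·(-3) = -1/3.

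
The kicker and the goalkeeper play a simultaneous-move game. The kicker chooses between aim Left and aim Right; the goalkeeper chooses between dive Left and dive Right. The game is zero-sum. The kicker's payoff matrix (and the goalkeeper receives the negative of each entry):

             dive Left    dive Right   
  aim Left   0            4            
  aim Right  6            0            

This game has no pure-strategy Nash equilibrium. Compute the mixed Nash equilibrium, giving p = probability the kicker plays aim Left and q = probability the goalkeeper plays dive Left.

The kicker's mix must leave the goalkeeper indifferent between dive Left and dive Right.
  the goalkeeper's payoff from dive Left: p·0 + (1−p)·(-6) = 6p - 6
  the goalkeeper's payoff from dive Right: p·(-4) + (1−p)·0 = -4p
  6p - 6 = -4p  ⇒  10p = 6  ⇒  p = 3/5.
Set the kicker's expected payoff from aim Left equal to that from aim Right:
  the kicker's expected payoff from aim Left: q·0 + (1−q)·4 = -4q + 4
  the kicker's expected payoff from aim Right: q·6 + (1−q)·0 = 6q
  -4q + 4 = 6q  ⇒  -10q = -4  ⇒  q = 2/5.

p = 3/5, q = 2/5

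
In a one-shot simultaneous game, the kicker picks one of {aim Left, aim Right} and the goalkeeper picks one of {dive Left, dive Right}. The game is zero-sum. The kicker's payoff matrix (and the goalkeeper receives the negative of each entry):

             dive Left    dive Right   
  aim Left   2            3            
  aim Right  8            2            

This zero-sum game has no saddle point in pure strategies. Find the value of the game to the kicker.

v = 20/7

In a mixed equilibrium the kicker is indifferent between aim Left and aim Right; this condition fixes q.
  the kicker's payoff from aim Left: q·2 + (1−q)·3 = -q + 3
  the kicker's payoff from aim Right: q·8 + (1−q)·2 = 6q + 2
  -q + 3 = 6q + 2  ⇒  -7q = -1  ⇒  q = 1/7.
The value is the kicker's expected payoff against this mix (using aim Left): (1/7)·2 + (6/7)·3 = 20/7.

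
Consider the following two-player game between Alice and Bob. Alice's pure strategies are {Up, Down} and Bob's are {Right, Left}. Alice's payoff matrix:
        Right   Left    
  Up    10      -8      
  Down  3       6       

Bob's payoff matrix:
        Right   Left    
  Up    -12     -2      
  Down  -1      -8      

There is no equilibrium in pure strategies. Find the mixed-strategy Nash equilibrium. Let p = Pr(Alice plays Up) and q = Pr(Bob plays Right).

In a mixed equilibrium Bob is indifferent between Right and Left; this condition fixes p.
  Bob's expected payoff from Right: p·(-12) + (1−p)·(-1) = -11p - 1
  Bob's expected payoff from Left: p·(-2) + (1−p)·(-8) = 6p - 8
  -11p - 1 = 6p - 8  ⇒  -17p = -7  ⇒  p = 7/17.
In a mixed equilibrium Alice is indifferent between Up and Down; this condition fixes q.
  Alice's expected payoff from Up: q·10 + (1−q)·(-8) = 18q - 8
  Alice's expected payoff from Down: q·3 + (1−q)·6 = -3q + 6
  18q - 8 = -3q + 6  ⇒  21q = 14  ⇒  q = 2/3.

p = 7/17, q = 2/3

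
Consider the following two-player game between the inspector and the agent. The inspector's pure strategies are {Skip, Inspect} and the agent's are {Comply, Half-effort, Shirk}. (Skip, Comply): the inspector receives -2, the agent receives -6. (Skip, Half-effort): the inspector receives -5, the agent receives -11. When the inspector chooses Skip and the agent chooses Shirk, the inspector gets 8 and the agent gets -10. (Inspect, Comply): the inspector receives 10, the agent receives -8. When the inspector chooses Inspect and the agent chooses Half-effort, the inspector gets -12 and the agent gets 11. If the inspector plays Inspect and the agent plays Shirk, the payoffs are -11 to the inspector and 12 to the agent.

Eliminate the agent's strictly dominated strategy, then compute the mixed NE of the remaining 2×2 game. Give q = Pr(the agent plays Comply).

q = 19/31

The agent's strategy Half-effort is strictly dominated by Shirk: -10 > -11 and 12 > 11. Eliminate Half-effort.
For the inspector to be willing to mix, the inspector must be indifferent between Skip and Inspect, which pins down the agent's mix.
  the inspector's expected payoff from Skip: q·(-2) + (1−q)·8 = -10q + 8
  the inspector's expected payoff from Inspect: q·10 + (1−q)·(-11) = 21q - 11
  -10q + 8 = 21q - 11  ⇒  -31q = -19  ⇒  q = 19/31.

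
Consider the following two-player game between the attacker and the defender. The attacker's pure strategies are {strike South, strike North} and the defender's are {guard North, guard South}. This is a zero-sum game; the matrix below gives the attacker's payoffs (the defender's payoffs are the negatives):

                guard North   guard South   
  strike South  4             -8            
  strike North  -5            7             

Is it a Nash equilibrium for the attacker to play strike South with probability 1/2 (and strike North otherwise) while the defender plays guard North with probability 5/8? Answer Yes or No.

Yes

Check the defender's indifference given the attacker's mix p = 1/2:
  payoff from guard North = 1/2; payoff from guard South = 1/2 — equal.
Check the attacker's indifference given the defender's mix q = 5/8:
  payoff from strike South = -1/2; payoff from strike North = -1/2 — equal.
Both players are indifferent, so neither can profitably deviate.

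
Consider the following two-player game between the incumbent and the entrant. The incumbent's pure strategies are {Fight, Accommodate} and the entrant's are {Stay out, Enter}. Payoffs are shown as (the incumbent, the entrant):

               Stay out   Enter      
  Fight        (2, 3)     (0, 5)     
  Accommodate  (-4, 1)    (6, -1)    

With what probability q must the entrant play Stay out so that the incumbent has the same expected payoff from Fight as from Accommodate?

In a mixed equilibrium the incumbent is indifferent between Fight and Accommodate; this condition fixes q.
  the incumbent's expected payoff from Fight: q·2 + (1−q)·0 = 2q
  the incumbent's expected payoff from Accommodate: q·(-4) + (1−q)·6 = -10q + 6
  2q = -10q + 6  ⇒  12q = 6  ⇒  q = 1/2.

q = 1/2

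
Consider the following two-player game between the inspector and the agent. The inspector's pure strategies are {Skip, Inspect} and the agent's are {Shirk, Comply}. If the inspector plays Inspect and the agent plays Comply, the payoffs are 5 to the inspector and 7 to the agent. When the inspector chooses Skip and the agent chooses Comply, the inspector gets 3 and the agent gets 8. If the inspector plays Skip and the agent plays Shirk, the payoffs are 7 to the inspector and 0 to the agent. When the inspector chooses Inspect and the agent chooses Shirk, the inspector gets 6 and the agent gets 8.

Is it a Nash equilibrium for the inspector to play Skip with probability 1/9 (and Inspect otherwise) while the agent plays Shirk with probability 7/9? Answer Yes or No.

Given the agent's mix q = 7/9, the inspector's payoff from Skip is 55/9 but from Inspect is 52/9. The inspector strictly prefers Skip, so the inspector would not mix.
So the proposed profile is not a Nash equilibrium.

No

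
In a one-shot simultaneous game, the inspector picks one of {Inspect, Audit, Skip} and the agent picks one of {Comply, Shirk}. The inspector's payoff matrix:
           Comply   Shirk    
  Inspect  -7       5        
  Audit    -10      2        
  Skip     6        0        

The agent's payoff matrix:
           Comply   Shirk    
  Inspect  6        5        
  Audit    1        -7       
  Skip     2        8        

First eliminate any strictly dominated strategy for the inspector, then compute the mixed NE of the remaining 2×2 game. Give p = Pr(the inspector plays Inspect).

p = 6/7

The inspector's strategy Audit is strictly dominated by Inspect: -7 > -10 and 5 > 2. Eliminate Audit.
In a mixed equilibrium the agent is indifferent between Comply and Shirk; this condition fixes p.
  the agent's expected payoff from Comply: p·6 + (1−p)·2 = 4p + 2
  the agent's expected payoff from Shirk: p·5 + (1−p)·8 = -3p + 8
  4p + 2 = -3p + 8  ⇒  7p = 6  ⇒  p = 6/7.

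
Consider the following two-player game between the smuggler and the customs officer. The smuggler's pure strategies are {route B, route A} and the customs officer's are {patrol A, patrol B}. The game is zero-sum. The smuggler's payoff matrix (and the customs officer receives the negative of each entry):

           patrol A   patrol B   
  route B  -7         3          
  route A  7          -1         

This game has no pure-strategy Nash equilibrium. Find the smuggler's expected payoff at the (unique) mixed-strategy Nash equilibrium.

In a mixed equilibrium the smuggler is indifferent between route B and route A; this condition fixes q.
  the smuggler's payoff to route B: q·(-7) + (1−q)·3 = -10q + 3
  the smuggler's payoff to route A: q·7 + (1−q)·(-1) = 8q - 1
  -10q + 3 = 8q - 1  ⇒  -18q = -4  ⇒  q = 2/9.
At equilibrium the smuggler is indifferent across rows, so the smuggler's payoff equals the payoff from route B: (2/9)·(-7) + (7/9)·3 = 7/9.

7/9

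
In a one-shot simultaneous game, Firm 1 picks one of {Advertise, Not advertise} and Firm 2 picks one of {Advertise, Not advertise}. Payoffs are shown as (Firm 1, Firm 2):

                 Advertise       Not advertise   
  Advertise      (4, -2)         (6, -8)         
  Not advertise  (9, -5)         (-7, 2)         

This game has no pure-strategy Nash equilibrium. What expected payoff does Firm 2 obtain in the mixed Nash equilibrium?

-44/13

In a mixed equilibrium Firm 2 is indifferent between Advertise and Not advertise; this condition fixes p.
  Firm 2's payoff to Advertise: p·(-2) + (1−p)·(-5) = 3p - 5
  Firm 2's payoff to Not advertise: p·(-8) + (1−p)·2 = -10p + 2
  3p - 5 = -10p + 2  ⇒  13p = 7  ⇒  p = 7/13.
At equilibrium Firm 2 is indifferent across columns, so Firm 2's payoff equals the payoff from Advertise: (7/13)·(-2) + (6/13)·(-5) = -44/13.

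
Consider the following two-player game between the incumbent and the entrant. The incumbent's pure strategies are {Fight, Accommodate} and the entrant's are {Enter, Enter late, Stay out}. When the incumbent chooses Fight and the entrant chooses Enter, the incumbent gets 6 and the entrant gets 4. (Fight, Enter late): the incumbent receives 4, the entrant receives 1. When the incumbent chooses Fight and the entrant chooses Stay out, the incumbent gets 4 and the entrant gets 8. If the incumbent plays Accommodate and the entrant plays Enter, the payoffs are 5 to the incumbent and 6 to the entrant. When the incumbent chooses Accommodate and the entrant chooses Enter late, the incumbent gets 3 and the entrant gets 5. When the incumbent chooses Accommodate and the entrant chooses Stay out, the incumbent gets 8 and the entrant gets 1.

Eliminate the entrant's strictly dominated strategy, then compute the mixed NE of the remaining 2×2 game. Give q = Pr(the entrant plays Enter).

The entrant's strategy Enter late is strictly dominated by Enter: 4 > 1 and 6 > 5. Eliminate Enter late.
Set the incumbent's expected payoff from Fight equal to that from Accommodate:
  the incumbent's expected payoff from Fight: q·6 + (1−q)·4 = 2q + 4
  the incumbent's expected payoff from Accommodate: q·5 + (1−q)·8 = -3q + 8
  2q + 4 = -3q + 8  ⇒  5q = 4  ⇒  q = 4/5.

q = 4/5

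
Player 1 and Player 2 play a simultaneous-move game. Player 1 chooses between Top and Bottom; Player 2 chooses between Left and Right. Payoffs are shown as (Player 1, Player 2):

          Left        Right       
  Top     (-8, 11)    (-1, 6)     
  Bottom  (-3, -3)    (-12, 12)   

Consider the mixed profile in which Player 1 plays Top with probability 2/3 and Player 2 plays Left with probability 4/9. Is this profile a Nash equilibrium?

Given Player 1's mix p = 2/3, Player 2's payoff from Left is 19/3 but from Right is 8. Player 2 strictly prefers Right, so Player 2 would not mix.
So the proposed profile is not a Nash equilibrium.

No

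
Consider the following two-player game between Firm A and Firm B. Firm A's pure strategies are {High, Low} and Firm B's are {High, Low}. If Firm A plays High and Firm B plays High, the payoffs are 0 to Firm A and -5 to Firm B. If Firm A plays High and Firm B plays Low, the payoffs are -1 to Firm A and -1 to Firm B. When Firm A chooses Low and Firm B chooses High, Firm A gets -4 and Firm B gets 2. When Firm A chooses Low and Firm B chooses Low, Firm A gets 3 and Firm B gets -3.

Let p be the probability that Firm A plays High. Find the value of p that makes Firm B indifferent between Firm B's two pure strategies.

p = 5/9

Firm A's mix must leave Firm B indifferent between High and Low.
  Firm B's expected payoff from High: p·(-5) + (1−p)·2 = -7p + 2
  Firm B's expected payoff from Low: p·(-1) + (1−p)·(-3) = 2p - 3
  -7p + 2 = 2p - 3  ⇒  -9p = -5  ⇒  p = 5/9.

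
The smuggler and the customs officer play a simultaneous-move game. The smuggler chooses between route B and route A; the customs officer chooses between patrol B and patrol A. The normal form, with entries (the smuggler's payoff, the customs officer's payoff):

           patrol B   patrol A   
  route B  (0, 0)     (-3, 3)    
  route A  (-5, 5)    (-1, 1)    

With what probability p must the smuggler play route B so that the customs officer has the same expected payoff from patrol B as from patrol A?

p = 4/7

The smuggler's mix must leave the customs officer indifferent between patrol B and patrol A.
  the customs officer's expected payoff from patrol B: p·0 + (1−p)·5 = -5p + 5
  the customs officer's expected payoff from patrol A: p·3 + (1−p)·1 = 2p + 1
  -5p + 5 = 2p + 1  ⇒  -7p = -4  ⇒  p = 4/7.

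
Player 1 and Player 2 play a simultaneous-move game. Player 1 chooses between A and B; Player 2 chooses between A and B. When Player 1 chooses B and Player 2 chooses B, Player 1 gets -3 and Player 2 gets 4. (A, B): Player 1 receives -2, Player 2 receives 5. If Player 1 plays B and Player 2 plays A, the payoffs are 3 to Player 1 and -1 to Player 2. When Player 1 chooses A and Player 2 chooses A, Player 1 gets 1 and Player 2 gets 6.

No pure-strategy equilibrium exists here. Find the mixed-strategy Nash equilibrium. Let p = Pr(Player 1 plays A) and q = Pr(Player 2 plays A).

Set Player 2's expected payoff from A equal to that from B:
  Player 2's payoff from A: p·6 + (1−p)·(-1) = 7p - 1
  Player 2's payoff from B: p·5 + (1−p)·4 = p + 4
  7p - 1 = p + 4  ⇒  6p = 5  ⇒  p = 5/6.
Set Player 1's expected payoff from A equal to that from B:
  Player 1's payoff to A: q·1 + (1−q)·(-2) = 3q - 2
  Player 1's payoff to B: q·3 + (1−q)·(-3) = 6q - 3
  3q - 2 = 6q - 3  ⇒  -3q = -1  ⇒  q = 1/3.

p = 5/6, q = 1/3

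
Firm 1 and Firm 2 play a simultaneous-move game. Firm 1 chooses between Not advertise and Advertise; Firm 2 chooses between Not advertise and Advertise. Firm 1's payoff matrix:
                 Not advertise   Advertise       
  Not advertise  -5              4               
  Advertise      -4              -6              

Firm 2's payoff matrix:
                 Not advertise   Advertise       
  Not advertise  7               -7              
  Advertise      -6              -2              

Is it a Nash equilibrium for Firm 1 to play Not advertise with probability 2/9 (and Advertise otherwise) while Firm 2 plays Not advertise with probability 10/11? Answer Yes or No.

Yes

Check Firm 2's indifference given Firm 1's mix p = 2/9:
  payoff from Not advertise = -28/9; payoff from Advertise = -28/9 — equal.
Check Firm 1's indifference given Firm 2's mix q = 10/11:
  payoff from Not advertise = -46/11; payoff from Advertise = -46/11 — equal.
Both players are indifferent, so neither can profitably deviate.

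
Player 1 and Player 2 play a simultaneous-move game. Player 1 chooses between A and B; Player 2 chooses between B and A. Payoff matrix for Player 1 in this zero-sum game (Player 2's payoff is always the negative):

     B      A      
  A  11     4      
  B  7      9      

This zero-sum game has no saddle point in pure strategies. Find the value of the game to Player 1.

v = 71/9

Player 1's indifference between A and B determines Player 2's mixing probability q:
  Player 1's expected payoff from A: q·11 + (1−q)·4 = 7q + 4
  Player 1's expected payoff from B: q·7 + (1−q)·9 = -2q + 9
  7q + 4 = -2q + 9  ⇒  9q = 5  ⇒  q = 5/9.
The value is Player 1's expected payoff against this mix (using A): (5/9)·11 + (4/9)·4 = 71/9.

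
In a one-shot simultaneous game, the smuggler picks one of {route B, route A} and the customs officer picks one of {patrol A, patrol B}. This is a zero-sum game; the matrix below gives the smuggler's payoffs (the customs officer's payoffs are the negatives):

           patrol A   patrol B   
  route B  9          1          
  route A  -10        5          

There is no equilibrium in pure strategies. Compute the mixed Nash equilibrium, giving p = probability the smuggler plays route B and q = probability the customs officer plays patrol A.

p = 15/23, q = 4/23

The smuggler's mix must leave the customs officer indifferent between patrol A and patrol B.
  the customs officer's expected payoff from patrol A: p·(-9) + (1−p)·10 = -19p + 10
  the customs officer's expected payoff from patrol B: p·(-1) + (1−p)·(-5) = 4p - 5
  -19p + 10 = 4p - 5  ⇒  -23p = -15  ⇒  p = 15/23.
Set the smuggler's expected payoff from route B equal to that from route A:
  the smuggler's expected payoff from route B: q·9 + (1−q)·1 = 8q + 1
  the smuggler's expected payoff from route A: q·(-10) + (1−q)·5 = -15q + 5
  8q + 1 = -15q + 5  ⇒  23q = 4  ⇒  q = 4/23.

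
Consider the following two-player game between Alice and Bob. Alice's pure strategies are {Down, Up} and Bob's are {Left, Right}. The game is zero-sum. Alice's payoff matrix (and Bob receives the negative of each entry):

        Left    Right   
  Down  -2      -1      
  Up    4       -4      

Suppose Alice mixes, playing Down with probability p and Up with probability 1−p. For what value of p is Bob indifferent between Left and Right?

p = 8/9

Alice's mix must leave Bob indifferent between Left and Right.
  Bob's payoff from Left: p·2 + (1−p)·(-4) = 6p - 4
  Bob's payoff from Right: p·1 + (1−p)·4 = -3p + 4
  6p - 4 = -3p + 4  ⇒  9p = 8  ⇒  p = 8/9.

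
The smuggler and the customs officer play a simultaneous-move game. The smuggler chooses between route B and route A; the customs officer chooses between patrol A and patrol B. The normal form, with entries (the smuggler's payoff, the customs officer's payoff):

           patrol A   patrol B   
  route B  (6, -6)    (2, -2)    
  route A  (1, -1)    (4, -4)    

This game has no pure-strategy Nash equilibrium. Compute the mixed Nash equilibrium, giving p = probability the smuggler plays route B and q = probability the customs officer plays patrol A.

The customs officer's indifference between patrol A and patrol B determines the smuggler's mixing probability p:
  the customs officer's payoff from patrol A: p·(-6) + (1−p)·(-1) = -5p - 1
  the customs officer's payoff from patrol B: p·(-2) + (1−p)·(-4) = 2p - 4
  -5p - 1 = 2p - 4  ⇒  -7p = -3  ⇒  p = 3/7.
The customs officer's mix must leave the smuggler indifferent between route B and route A.
  the smuggler's payoff from route B: q·6 + (1−q)·2 = 4q + 2
  the smuggler's payoff from route A: q·1 + (1−q)·4 = -3q + 4
  4q + 2 = -3q + 4  ⇒  7q = 2  ⇒  q = 2/7.

p = 3/7, q = 2/7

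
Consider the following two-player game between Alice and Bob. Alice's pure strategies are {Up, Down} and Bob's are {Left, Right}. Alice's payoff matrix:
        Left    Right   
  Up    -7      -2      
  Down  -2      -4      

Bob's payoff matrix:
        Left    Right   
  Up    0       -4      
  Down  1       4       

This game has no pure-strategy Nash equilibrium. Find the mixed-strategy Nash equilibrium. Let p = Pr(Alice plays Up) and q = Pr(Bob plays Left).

p = 3/7, q = 2/7

Alice's mix must leave Bob indifferent between Left and Right.
  Bob's payoff to Left: p·0 + (1−p)·1 = -p + 1
  Bob's payoff to Right: p·(-4) + (1−p)·4 = -8p + 4
  -p + 1 = -8p + 4  ⇒  7p = 3  ⇒  p = 3/7.
For Alice to be willing to mix, Alice must be indifferent between Up and Down, which pins down Bob's mix.
  Alice's payoff to Up: q·(-7) + (1−q)·(-2) = -5q - 2
  Alice's payoff to Down: q·(-2) + (1−q)·(-4) = 2q - 4
  -5q - 2 = 2q - 4  ⇒  -7q = -2  ⇒  q = 2/7.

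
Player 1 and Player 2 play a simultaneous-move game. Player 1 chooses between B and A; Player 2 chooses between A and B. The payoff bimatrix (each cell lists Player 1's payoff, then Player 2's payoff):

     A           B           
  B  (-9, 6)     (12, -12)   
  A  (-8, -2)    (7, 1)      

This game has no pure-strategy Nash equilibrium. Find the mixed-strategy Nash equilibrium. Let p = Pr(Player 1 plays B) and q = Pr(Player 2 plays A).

Set Player 2's expected payoff from A equal to that from B:
  Player 2's payoff to A: p·6 + (1−p)·(-2) = 8p - 2
  Player 2's payoff to B: p·(-12) + (1−p)·1 = -13p + 1
  8p - 2 = -13p + 1  ⇒  21p = 3  ⇒  p = 1/7.
For Player 1 to be willing to mix, Player 1 must be indifferent between B and A, which pins down Player 2's mix.
  Player 1's payoff from B: q·(-9) + (1−q)·12 = -21q + 12
  Player 1's payoff from A: q·(-8) + (1−q)·7 = -15q + 7
  -21q + 12 = -15q + 7  ⇒  -6q = -5  ⇒  q = 5/6.

p = 1/7, q = 5/6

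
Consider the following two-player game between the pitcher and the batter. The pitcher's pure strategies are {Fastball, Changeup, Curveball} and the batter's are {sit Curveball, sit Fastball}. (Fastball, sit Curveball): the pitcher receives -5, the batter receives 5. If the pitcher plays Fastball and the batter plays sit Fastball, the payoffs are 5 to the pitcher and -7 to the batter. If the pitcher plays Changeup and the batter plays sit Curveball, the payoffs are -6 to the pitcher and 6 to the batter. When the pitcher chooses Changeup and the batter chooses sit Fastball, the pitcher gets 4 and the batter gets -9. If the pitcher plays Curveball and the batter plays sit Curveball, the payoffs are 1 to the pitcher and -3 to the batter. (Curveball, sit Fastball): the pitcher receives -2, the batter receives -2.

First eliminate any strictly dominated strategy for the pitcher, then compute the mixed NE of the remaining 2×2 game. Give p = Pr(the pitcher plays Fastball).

p = 1/13

The pitcher's strategy Changeup is strictly dominated by Fastball: -5 > -6 and 5 > 4. Eliminate Changeup.
The pitcher's mix must leave the batter indifferent between sit Curveball and sit Fastball.
  the batter's expected payoff from sit Curveball: p·5 + (1−p)·(-3) = 8p - 3
  the batter's expected payoff from sit Fastball: p·(-7) + (1−p)·(-2) = -5p - 2
  8p - 3 = -5p - 2  ⇒  13p = 1  ⇒  p = 1/13.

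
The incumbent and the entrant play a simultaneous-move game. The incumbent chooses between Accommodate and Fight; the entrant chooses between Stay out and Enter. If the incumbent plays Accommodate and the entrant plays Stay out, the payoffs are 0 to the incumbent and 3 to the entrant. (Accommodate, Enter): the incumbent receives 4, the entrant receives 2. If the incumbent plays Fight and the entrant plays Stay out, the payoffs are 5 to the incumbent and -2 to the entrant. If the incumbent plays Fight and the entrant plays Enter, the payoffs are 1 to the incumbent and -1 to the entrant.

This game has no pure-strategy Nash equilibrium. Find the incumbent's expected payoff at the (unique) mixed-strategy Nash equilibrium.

The incumbent's indifference between Accommodate and Fight determines the entrant's mixing probability q:
  the incumbent's expected payoff from Accommodate: q·0 + (1−q)·4 = -4q + 4
  the incumbent's expected payoff from Fight: q·5 + (1−q)·1 = 4q + 1
  -4q + 4 = 4q + 1  ⇒  -8q = -3  ⇒  q = 3/8.
At equilibrium the incumbent is indifferent across rows, so the incumbent's payoff equals the payoff from Accommodate: (3/8)·0 + (5/8)·4 = 5/2.

5/2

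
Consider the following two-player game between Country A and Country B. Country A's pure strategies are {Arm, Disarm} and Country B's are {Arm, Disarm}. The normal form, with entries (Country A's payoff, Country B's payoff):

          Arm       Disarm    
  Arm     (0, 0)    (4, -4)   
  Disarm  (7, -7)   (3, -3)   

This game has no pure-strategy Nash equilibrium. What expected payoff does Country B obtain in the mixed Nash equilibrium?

In a mixed equilibrium Country B is indifferent between Arm and Disarm; this condition fixes p.
  Country B's payoff from Arm: p·0 + (1−p)·(-7) = 7p - 7
  Country B's payoff from Disarm: p·(-4) + (1−p)·(-3) = -p - 3
  7p - 7 = -p - 3  ⇒  8p = 4  ⇒  p = 1/2.
At equilibrium Country B is indifferent across columns, so Country B's payoff equals the payoff from Arm: (1/2)·0 + (1/2)·(-7) = -7/2.

-7/2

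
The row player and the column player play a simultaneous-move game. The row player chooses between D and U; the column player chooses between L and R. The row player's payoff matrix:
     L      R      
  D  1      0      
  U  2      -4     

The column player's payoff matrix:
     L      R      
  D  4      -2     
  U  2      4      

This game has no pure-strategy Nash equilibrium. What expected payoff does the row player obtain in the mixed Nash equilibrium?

In a mixed equilibrium the row player is indifferent between D and U; this condition fixes q.
  the row player's payoff to D: q·1 + (1−q)·0 = q
  the row player's payoff to U: q·2 + (1−q)·(-4) = 6q - 4
  q = 6q - 4  ⇒  -5q = -4  ⇒  q = 4/5.
At equilibrium the row player is indifferent across rows, so the row player's payoff equals the payoff from D: (4/5)·1 + (1/5)·0 = 4/5.

4/5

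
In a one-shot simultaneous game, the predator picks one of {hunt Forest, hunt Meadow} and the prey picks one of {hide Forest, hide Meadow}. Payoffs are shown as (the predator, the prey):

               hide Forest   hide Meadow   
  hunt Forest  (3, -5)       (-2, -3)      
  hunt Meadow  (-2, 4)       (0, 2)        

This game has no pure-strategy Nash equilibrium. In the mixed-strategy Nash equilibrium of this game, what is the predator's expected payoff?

-4/7

The prey's mix must leave the predator indifferent between hunt Forest and hunt Meadow.
  the predator's payoff to hunt Forest: q·3 + (1−q)·(-2) = 5q - 2
  the predator's payoff to hunt Meadow: q·(-2) + (1−q)·0 = -2q
  5q - 2 = -2q  ⇒  7q = 2  ⇒  q = 2/7.
At equilibrium the predator is indifferent across rows, so the predator's payoff equals the payoff from hunt Forest: (2/7)·3 + (5/7)·(-2) = -4/7.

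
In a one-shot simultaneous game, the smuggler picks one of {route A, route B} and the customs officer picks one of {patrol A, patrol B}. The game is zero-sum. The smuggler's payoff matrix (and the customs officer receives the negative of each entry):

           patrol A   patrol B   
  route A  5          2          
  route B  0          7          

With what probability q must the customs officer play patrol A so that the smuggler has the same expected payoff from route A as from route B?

q = 1/2

Set the smuggler's expected payoff from route A equal to that from route B:
  the smuggler's payoff to route A: q·5 + (1−q)·2 = 3q + 2
  the smuggler's payoff to route B: q·0 + (1−q)·7 = -7q + 7
  3q + 2 = -7q + 7  ⇒  10q = 5  ⇒  q = 1/2.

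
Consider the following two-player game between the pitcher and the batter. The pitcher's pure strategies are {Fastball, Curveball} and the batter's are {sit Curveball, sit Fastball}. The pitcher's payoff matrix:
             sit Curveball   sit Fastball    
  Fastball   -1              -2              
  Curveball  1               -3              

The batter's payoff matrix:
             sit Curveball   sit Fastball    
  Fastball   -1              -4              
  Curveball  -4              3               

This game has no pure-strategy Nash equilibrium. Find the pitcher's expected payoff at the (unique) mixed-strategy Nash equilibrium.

The pitcher's indifference between Fastball and Curveball determines the batter's mixing probability q:
  the pitcher's payoff from Fastball: q·(-1) + (1−q)·(-2) = q - 2
  the pitcher's payoff from Curveball: q·1 + (1−q)·(-3) = 4q - 3
  q - 2 = 4q - 3  ⇒  -3q = -1  ⇒  q = 1/3.
At equilibrium the pitcher is indifferent across rows, so the pitcher's payoff equals the payoff from Fastball: (1/3)·(-1) + (2/3)·(-2) = -5/3.

-5/3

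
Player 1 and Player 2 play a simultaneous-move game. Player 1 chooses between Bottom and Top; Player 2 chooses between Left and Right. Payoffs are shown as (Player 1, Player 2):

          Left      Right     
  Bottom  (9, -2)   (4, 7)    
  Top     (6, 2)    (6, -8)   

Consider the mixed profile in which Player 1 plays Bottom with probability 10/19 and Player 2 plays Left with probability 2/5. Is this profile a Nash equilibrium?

Check Player 2's indifference given Player 1's mix p = 10/19:
  payoff from Left = -2/19; payoff from Right = -2/19 — equal.
Check Player 1's indifference given Player 2's mix q = 2/5:
  payoff from Bottom = 6; payoff from Top = 6 — equal.
Both players are indifferent, so neither can profitably deviate.

Yes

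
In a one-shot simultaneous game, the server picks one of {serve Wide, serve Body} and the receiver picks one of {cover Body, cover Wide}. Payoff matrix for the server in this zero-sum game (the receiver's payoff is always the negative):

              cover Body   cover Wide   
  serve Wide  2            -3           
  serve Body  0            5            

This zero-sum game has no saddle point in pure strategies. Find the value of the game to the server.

In a mixed equilibrium the server is indifferent between serve Wide and serve Body; this condition fixes q.
  the server's expected payoff from serve Wide: q·2 + (1−q)·(-3) = 5q - 3
  the server's expected payoff from serve Body: q·0 + (1−q)·5 = -5q + 5
  5q - 3 = -5q + 5  ⇒  10q = 8  ⇒  q = 4/5.
The value is the server's expected payoff against this mix (using serve Wide): (4/5)·2 + (1/5)·(-3) = 1.

v = 1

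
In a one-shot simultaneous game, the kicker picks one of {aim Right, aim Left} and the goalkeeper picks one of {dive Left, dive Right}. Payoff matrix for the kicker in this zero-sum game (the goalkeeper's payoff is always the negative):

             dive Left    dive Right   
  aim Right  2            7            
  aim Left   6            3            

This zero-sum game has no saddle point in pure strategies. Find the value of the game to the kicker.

In a mixed equilibrium the kicker is indifferent between aim Right and aim Left; this condition fixes q.
  the kicker's expected payoff from aim Right: q·2 + (1−q)·7 = -5q + 7
  the kicker's expected payoff from aim Left: q·6 + (1−q)·3 = 3q + 3
  -5q + 7 = 3q + 3  ⇒  -8q = -4  ⇒  q = 1/2.
The value is the kicker's expected payoff against this mix (using aim Right): (1/2)·2 + (1/2)·7 = 9/2.

v = 9/2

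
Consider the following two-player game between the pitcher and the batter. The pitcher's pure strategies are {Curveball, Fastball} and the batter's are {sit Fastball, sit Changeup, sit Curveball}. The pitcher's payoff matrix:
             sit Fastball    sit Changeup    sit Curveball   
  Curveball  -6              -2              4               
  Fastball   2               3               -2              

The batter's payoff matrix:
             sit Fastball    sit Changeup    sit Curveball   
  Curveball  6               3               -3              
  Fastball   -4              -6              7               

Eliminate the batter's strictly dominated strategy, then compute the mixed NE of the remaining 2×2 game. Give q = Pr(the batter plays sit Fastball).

The batter's strategy sit Changeup is strictly dominated by sit Fastball: 6 > 3 and -4 > -6. Eliminate sit Changeup.
Set the pitcher's expected payoff from Curveball equal to that from Fastball:
  the pitcher's payoff to Curveball: q·(-6) + (1−q)·4 = -10q + 4
  the pitcher's payoff to Fastball: q·2 + (1−q)·(-2) = 4q - 2
  -10q + 4 = 4q - 2  ⇒  -14q = -6  ⇒  q = 3/7.

q = 3/7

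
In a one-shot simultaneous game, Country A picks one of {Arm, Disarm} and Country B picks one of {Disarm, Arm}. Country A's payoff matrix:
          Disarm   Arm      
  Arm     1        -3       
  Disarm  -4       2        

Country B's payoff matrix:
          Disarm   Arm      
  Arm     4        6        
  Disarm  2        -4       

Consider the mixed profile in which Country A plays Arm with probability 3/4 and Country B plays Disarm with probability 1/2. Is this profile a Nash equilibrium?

Check Country B's indifference given Country A's mix p = 3/4:
  payoff from Disarm = 7/2; payoff from Arm = 7/2 — equal.
Check Country A's indifference given Country B's mix q = 1/2:
  payoff from Arm = -1; payoff from Disarm = -1 — equal.
Both players are indifferent, so neither can profitably deviate.

Yes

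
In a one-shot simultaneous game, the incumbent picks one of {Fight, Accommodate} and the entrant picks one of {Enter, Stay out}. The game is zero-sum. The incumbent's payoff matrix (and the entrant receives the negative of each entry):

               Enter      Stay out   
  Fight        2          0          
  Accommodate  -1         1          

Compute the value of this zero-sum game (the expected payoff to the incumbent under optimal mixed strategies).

v = 1/2

For the incumbent to be willing to mix, the incumbent must be indifferent between Fight and Accommodate, which pins down the entrant's mix.
  the incumbent's payoff to Fight: q·2 + (1−q)·0 = 2q
  the incumbent's payoff to Accommodate: q·(-1) + (1−q)·1 = -2q + 1
  2q = -2q + 1  ⇒  4q = 1  ⇒  q = 1/4.
The value is the incumbent's expected payoff against this mix (using Fight): (1/4)·2 + (3/4)·0 = 1/2.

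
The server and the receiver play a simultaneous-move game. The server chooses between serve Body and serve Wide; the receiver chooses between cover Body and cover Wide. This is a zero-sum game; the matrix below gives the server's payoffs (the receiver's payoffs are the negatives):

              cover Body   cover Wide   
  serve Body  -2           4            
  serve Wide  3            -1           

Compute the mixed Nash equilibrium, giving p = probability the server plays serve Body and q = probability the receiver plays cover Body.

p = 2/5, q = 1/2

Set the receiver's expected payoff from cover Body equal to that from cover Wide:
  the receiver's payoff from cover Body: p·2 + (1−p)·(-3) = 5p - 3
  the receiver's payoff from cover Wide: p·(-4) + (1−p)·1 = -5p + 1
  5p - 3 = -5p + 1  ⇒  10p = 4  ⇒  p = 2/5.
In a mixed equilibrium the server is indifferent between serve Body and serve Wide; this condition fixes q.
  the server's payoff from serve Body: q·(-2) + (1−q)·4 = -6q + 4
  the server's payoff from serve Wide: q·3 + (1−q)·(-1) = 4q - 1
  -6q + 4 = 4q - 1  ⇒  -10q = -5  ⇒  q = 1/2.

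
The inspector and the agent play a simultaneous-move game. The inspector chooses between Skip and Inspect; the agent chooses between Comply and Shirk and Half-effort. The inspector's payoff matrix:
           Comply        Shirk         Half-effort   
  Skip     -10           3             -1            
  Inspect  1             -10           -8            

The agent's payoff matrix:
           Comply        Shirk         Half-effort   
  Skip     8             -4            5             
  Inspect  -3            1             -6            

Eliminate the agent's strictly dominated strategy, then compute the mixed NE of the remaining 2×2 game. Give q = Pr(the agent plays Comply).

The agent's strategy Half-effort is strictly dominated by Comply: 8 > 5 and -3 > -6. Eliminate Half-effort.
The agent's mix must leave the inspector indifferent between Skip and Inspect.
  the inspector's payoff to Skip: q·(-10) + (1−q)·3 = -13q + 3
  the inspector's payoff to Inspect: q·1 + (1−q)·(-10) = 11q - 10
  -13q + 3 = 11q - 10  ⇒  -24q = -13  ⇒  q = 13/24.

q = 13/24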